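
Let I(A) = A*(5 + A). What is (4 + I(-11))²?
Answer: 4900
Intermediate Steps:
(4 + I(-11))² = (4 - 11*(5 - 11))² = (4 - 11*(-6))² = (4 + 66)² = 70² = 4900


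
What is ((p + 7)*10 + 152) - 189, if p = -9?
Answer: -57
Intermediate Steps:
((p + 7)*10 + 152) - 189 = ((-9 + 7)*10 + 152) - 189 = (-2*10 + 152) - 189 = (-20 + 152) - 189 = 132 - 189 = -57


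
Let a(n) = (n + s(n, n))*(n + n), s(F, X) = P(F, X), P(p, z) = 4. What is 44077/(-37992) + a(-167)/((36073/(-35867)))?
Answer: -74187474751909/1370485416 ≈ -54132.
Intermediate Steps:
s(F, X) = 4
a(n) = 2*n*(4 + n) (a(n) = (n + 4)*(n + n) = (4 + n)*(2*n) = 2*n*(4 + n))
44077/(-37992) + a(-167)/((36073/(-35867))) = 44077/(-37992) + (2*(-167)*(4 - 167))/((36073/(-35867))) = 44077*(-1/37992) + (2*(-167)*(-163))/((36073*(-1/35867))) = -44077/37992 + 54442/(-36073/35867) = -44077/37992 + 54442*(-35867/36073) = -44077/37992 - 1952671214/36073 = -74187474751909/1370485416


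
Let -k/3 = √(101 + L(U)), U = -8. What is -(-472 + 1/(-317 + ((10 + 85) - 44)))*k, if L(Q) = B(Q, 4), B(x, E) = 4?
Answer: -376659*√105/266 ≈ -14510.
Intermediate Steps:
L(Q) = 4
k = -3*√105 (k = -3*√(101 + 4) = -3*√105 ≈ -30.741)
-(-472 + 1/(-317 + ((10 + 85) - 44)))*k = -(-472 + 1/(-317 + ((10 + 85) - 44)))*(-3*√105) = -(-472 + 1/(-317 + (95 - 44)))*(-3*√105) = -(-472 + 1/(-317 + 51))*(-3*√105) = -(-472 + 1/(-266))*(-3*√105) = -(-472 - 1/266)*(-3*√105) = -(-125553)*(-3*√105)/266 = -376659*√105/266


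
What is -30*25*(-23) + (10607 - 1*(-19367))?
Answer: 47224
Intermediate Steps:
-30*25*(-23) + (10607 - 1*(-19367)) = -750*(-23) + (10607 + 19367) = 17250 + 29974 = 47224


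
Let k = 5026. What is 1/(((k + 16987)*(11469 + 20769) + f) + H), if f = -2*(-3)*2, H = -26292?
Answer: 1/709628814 ≈ 1.4092e-9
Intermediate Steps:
f = 12 (f = 6*2 = 12)
1/(((k + 16987)*(11469 + 20769) + f) + H) = 1/(((5026 + 16987)*(11469 + 20769) + 12) - 26292) = 1/((22013*32238 + 12) - 26292) = 1/((709655094 + 12) - 26292) = 1/(709655106 - 26292) = 1/709628814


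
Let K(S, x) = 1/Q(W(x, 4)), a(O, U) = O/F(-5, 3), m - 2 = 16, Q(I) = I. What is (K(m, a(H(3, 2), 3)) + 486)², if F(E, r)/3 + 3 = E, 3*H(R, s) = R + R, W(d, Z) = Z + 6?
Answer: 23629321/100 ≈ 2.3629e+5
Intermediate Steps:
W(d, Z) = 6 + Z
H(R, s) = 2*R/3 (H(R, s) = (R + R)/3 = (2*R)/3 = 2*R/3)
F(E, r) = -9 + 3*E
m = 18 (m = 2 + 16 = 18)
a(O, U) = -O/24 (a(O, U) = O/(-9 + 3*(-5)) = O/(-9 - 15) = O/(-24) = O*(-1/24) = -O/24)
K(S, x) = ⅒ (K(S, x) = 1/(6 + 4) = 1/10 = ⅒)
(K(m, a(H(3, 2), 3)) + 486)² = (⅒ + 486)² = (4861/10)² = 23629321/100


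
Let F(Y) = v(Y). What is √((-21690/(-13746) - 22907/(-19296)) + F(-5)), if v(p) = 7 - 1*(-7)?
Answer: √227523961657714/3683928 ≈ 4.0945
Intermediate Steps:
v(p) = 14 (v(p) = 7 + 7 = 14)
F(Y) = 14
√((-21690/(-13746) - 22907/(-19296)) + F(-5)) = √((-21690/(-13746) - 22907/(-19296)) + 14) = √((-21690*(-1/13746) - 22907*(-1/19296)) + 14) = √((3615/2291 + 22907/19296) + 14) = √(122234977/44207136 + 14) = √(741134881/44207136) = √227523961657714/3683928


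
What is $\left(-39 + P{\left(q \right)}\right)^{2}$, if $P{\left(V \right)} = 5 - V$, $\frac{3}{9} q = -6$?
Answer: $256$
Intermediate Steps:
$q = -18$ ($q = 3 \left(-6\right) = -18$)
$\left(-39 + P{\left(q \right)}\right)^{2} = \left(-39 + \left(5 - -18\right)\right)^{2} = \left(-39 + \left(5 + 18\right)\right)^{2} = \left(-39 + 23\right)^{2} = \left(-16\right)^{2} = 256$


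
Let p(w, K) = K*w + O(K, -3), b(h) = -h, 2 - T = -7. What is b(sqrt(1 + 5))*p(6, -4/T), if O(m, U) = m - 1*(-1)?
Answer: 19*sqrt(6)/9 ≈ 5.1711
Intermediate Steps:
O(m, U) = 1 + m (O(m, U) = m + 1 = 1 + m)
T = 9 (T = 2 - 1*(-7) = 2 + 7 = 9)
p(w, K) = 1 + K + K*w (p(w, K) = K*w + (1 + K) = 1 + K + K*w)
b(sqrt(1 + 5))*p(6, -4/T) = (-sqrt(1 + 5))*(1 - 4/9 - 4/9*6) = (-sqrt(6))*(1 - 4*1/9 - 4*1/9*6) = (-sqrt(6))*(1 - 4/9 - 4/9*6) = (-sqrt(6))*(1 - 4/9 - 8/3) = -sqrt(6)*(-19/9) = 19*sqrt(6)/9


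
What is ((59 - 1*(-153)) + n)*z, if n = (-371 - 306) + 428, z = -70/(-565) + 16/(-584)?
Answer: -29452/8249 ≈ -3.5704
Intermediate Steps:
z = 796/8249 (z = -70*(-1/565) + 16*(-1/584) = 14/113 - 2/73 = 796/8249 ≈ 0.096497)
n = -249 (n = -677 + 428 = -249)
((59 - 1*(-153)) + n)*z = ((59 - 1*(-153)) - 249)*(796/8249) = ((59 + 153) - 249)*(796/8249) = (212 - 249)*(796/8249) = -37*796/8249 = -29452/8249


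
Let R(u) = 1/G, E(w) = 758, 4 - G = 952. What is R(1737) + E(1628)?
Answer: 718583/948 ≈ 758.00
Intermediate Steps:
G = -948 (G = 4 - 1*952 = 4 - 952 = -948)
R(u) = -1/948 (R(u) = 1/(-948) = -1/948)
R(1737) + E(1628) = -1/948 + 758 = 718583/948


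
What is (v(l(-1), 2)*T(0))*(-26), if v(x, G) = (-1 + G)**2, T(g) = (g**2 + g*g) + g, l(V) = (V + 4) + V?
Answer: 0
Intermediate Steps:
l(V) = 4 + 2*V (l(V) = (4 + V) + V = 4 + 2*V)
T(g) = g + 2*g**2 (T(g) = (g**2 + g**2) + g = 2*g**2 + g = g + 2*g**2)
(v(l(-1), 2)*T(0))*(-26) = ((-1 + 2)**2*(0*(1 + 2*0)))*(-26) = (1**2*(0*(1 + 0)))*(-26) = (1*(0*1))*(-26) = (1*0)*(-26) = 0*(-26) = 0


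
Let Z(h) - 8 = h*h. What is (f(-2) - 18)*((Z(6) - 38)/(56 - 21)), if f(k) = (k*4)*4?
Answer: -60/7 ≈ -8.5714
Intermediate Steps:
Z(h) = 8 + h**2 (Z(h) = 8 + h*h = 8 + h**2)
f(k) = 16*k (f(k) = (4*k)*4 = 16*k)
(f(-2) - 18)*((Z(6) - 38)/(56 - 21)) = (16*(-2) - 18)*(((8 + 6**2) - 38)/(56 - 21)) = (-32 - 18)*(((8 + 36) - 38)/35) = -50*(44 - 38)/35 = -300/35 = -50*6/35 = -60/7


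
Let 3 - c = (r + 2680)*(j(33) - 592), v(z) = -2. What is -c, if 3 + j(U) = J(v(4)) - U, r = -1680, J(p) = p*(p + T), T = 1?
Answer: -626003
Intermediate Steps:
J(p) = p*(1 + p) (J(p) = p*(p + 1) = p*(1 + p))
j(U) = -1 - U (j(U) = -3 + (-2*(1 - 2) - U) = -3 + (-2*(-1) - U) = -3 + (2 - U) = -1 - U)
c = 626003 (c = 3 - (-1680 + 2680)*((-1 - 1*33) - 592) = 3 - 1000*((-1 - 33) - 592) = 3 - 1000*(-34 - 592) = 3 - 1000*(-626) = 3 - 1*(-626000) = 3 + 626000 = 626003)
-c = -1*626003 = -626003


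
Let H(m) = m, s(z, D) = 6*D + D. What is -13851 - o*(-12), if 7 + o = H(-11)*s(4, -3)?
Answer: -11163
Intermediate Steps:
s(z, D) = 7*D
o = 224 (o = -7 - 77*(-3) = -7 - 11*(-21) = -7 + 231 = 224)
-13851 - o*(-12) = -13851 - 224*(-12) = -13851 - 1*(-2688) = -13851 + 2688 = -11163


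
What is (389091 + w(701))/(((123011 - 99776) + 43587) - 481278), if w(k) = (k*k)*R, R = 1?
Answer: -220123/103614 ≈ -2.1245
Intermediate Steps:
w(k) = k² (w(k) = (k*k)*1 = k²*1 = k²)
(389091 + w(701))/(((123011 - 99776) + 43587) - 481278) = (389091 + 701²)/(((123011 - 99776) + 43587) - 481278) = (389091 + 491401)/((23235 + 43587) - 481278) = 880492/(66822 - 481278) = 880492/(-414456) = 880492*(-1/414456) = -220123/103614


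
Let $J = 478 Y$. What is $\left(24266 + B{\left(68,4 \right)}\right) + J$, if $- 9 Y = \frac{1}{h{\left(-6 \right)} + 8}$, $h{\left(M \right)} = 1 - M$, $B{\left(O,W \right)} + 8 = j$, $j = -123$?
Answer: $\frac{3257747}{135} \approx 24131.0$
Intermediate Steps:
$B{\left(O,W \right)} = -131$ ($B{\left(O,W \right)} = -8 - 123 = -131$)
$Y = - \frac{1}{135}$ ($Y = - \frac{1}{9 \left(\left(1 - -6\right) + 8\right)} = - \frac{1}{9 \left(\left(1 + 6\right) + 8\right)} = - \frac{1}{9 \left(7 + 8\right)} = - \frac{1}{9 \cdot 15} = \left(- \frac{1}{9}\right) \frac{1}{15} = - \frac{1}{135} \approx -0.0074074$)
$J = - \frac{478}{135}$ ($J = 478 \left(- \frac{1}{135}\right) = - \frac{478}{135} \approx -3.5407$)
$\left(24266 + B{\left(68,4 \right)}\right) + J = \left(24266 - 131\right) - \frac{478}{135} = 24135 - \frac{478}{135} = \frac{3257747}{135}$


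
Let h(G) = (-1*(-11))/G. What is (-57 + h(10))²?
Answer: 312481/100 ≈ 3124.8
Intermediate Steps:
h(G) = 11/G
(-57 + h(10))² = (-57 + 11/10)² = (-559/10)² = 312481/100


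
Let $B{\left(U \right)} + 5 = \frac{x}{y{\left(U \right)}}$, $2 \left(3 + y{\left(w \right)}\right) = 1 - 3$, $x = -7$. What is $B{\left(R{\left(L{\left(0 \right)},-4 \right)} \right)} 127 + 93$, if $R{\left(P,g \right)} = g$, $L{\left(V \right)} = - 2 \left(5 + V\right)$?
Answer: $- \frac{1279}{4} \approx -319.75$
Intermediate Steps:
$L{\left(V \right)} = -10 - 2 V$
$y{\left(w \right)} = -4$ ($y{\left(w \right)} = -3 + \frac{1 - 3}{2} = -3 + \frac{1}{2} \left(-2\right) = -3 - 1 = -4$)
$B{\left(U \right)} = - \frac{13}{4}$ ($B{\left(U \right)} = -5 - \frac{7}{-4} = -5 - - \frac{7}{4} = -5 + \frac{7}{4} = - \frac{13}{4}$)
$B{\left(R{\left(L{\left(0 \right)},-4 \right)} \right)} 127 + 93 = \left(- \frac{13}{4}\right) 127 + 93 = - \frac{1651}{4} + 93 = - \frac{1279}{4}$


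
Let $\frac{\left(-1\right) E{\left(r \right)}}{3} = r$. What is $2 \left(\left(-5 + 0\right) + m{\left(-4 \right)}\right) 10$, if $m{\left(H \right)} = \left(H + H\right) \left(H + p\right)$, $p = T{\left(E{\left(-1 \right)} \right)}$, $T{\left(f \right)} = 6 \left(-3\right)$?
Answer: $3420$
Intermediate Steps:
$E{\left(r \right)} = - 3 r$
$T{\left(f \right)} = -18$
$p = -18$
$m{\left(H \right)} = 2 H \left(-18 + H\right)$ ($m{\left(H \right)} = \left(H + H\right) \left(H - 18\right) = 2 H \left(-18 + H\right)$)
$2 \left(\left(-5 + 0\right) + m{\left(-4 \right)}\right) 10 = 2 \left(\left(-5 + 0\right) + 2 \left(-4\right) \left(-18 - 4\right)\right) 10 = 2 \left(-5 + 2 \left(-4\right) \left(-22\right)\right) 10 = 2 \left(-5 + 176\right) 10 = 2 \cdot 171 \cdot 10 = 342 \cdot 10 = 3420$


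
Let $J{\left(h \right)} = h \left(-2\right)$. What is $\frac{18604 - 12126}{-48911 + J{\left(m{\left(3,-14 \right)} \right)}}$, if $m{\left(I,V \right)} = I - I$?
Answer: $- \frac{6478}{48911} \approx -0.13244$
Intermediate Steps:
$m{\left(I,V \right)} = 0$
$J{\left(h \right)} = - 2 h$
$\frac{18604 - 12126}{-48911 + J{\left(m{\left(3,-14 \right)} \right)}} = \frac{18604 - 12126}{-48911 - 0} = \frac{6478}{-48911 + 0} = \frac{6478}{-48911} = 6478 \left(- \frac{1}{48911}\right) = - \frac{6478}{48911}$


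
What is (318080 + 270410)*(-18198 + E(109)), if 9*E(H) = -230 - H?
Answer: -32194522430/3 ≈ -1.0732e+10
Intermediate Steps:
E(H) = -230/9 - H/9 (E(H) = (-230 - H)/9 = -230/9 - H/9)
(318080 + 270410)*(-18198 + E(109)) = (318080 + 270410)*(-18198 + (-230/9 - 1/9*109)) = 588490*(-18198 + (-230/9 - 109/9)) = 588490*(-18198 - 113/3) = 588490*(-54707/3) = -32194522430/3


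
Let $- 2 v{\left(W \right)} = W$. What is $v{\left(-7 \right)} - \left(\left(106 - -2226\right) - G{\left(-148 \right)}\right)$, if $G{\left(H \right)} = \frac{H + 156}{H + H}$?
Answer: $- \frac{172311}{74} \approx -2328.5$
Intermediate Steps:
$G{\left(H \right)} = \frac{156 + H}{2 H}$
$v{\left(W \right)} = - \frac{W}{2}$
$v{\left(-7 \right)} - \left(\left(106 - -2226\right) - G{\left(-148 \right)}\right) = \left(- \frac{1}{2}\right) \left(-7\right) - \left(\left(106 - -2226\right) - \frac{156 - 148}{2 \left(-148\right)}\right) = \frac{7}{2} - \left(\left(106 + 2226\right) - \frac{1}{2} \left(- \frac{1}{148}\right) 8\right) = \frac{7}{2} - \left(2332 - - \frac{1}{37}\right) = \frac{7}{2} - \left(2332 + \frac{1}{37}\right) = \frac{7}{2} - \frac{86285}{37} = - \frac{172311}{74}$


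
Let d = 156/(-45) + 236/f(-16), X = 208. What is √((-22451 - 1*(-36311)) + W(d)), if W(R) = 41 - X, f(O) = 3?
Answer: √13693 ≈ 117.02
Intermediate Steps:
d = 376/5 (d = 156/(-45) + 236/3 = 156*(-1/45) + 236*(⅓) = -52/15 + 236/3 = 376/5 ≈ 75.200)
W(R) = -167 (W(R) = 41 - 1*208 = 41 - 208 = -167)
√((-22451 - 1*(-36311)) + W(d)) = √((-22451 - 1*(-36311)) - 167) = √((-22451 + 36311) - 167) = √(13860 - 167) = √13693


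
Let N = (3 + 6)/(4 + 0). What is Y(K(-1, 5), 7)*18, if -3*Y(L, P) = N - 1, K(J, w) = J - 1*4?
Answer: -15/2 ≈ -7.5000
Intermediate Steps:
N = 9/4 ≈ 2.2500
K(J, w) = -4 + J (K(J, w) = J - 4 = -4 + J)
Y(L, P) = -5/12 (Y(L, P) = -(9/4 - 1)/3 = -⅓*5/4 = -5/12)
Y(K(-1, 5), 7)*18 = -5/12*18 = -15/2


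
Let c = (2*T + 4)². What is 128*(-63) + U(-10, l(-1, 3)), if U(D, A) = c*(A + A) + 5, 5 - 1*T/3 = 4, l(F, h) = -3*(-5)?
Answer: -5059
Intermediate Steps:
l(F, h) = 15
T = 3 (T = 15 - 3*4 = 15 - 12 = 3)
c = 100 (c = (2*3 + 4)² = (6 + 4)² = 10² = 100)
U(D, A) = 5 + 200*A (U(D, A) = 100*(A + A) + 5 = 100*(2*A) + 5 = 200*A + 5 = 5 + 200*A)
128*(-63) + U(-10, l(-1, 3)) = 128*(-63) + (5 + 200*15) = -8064 + (5 + 3000) = -8064 + 3005 = -5059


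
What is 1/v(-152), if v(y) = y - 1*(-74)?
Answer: -1/78 ≈ -0.012821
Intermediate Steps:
v(y) = 74 + y (v(y) = y + 74 = 74 + y)
1/v(-152) = 1/(74 - 152) = 1/(-78) = -1/78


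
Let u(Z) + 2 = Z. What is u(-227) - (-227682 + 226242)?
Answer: 1211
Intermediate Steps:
u(Z) = -2 + Z
u(-227) - (-227682 + 226242) = (-2 - 227) - (-227682 + 226242) = -229 - 1*(-1440) = -229 + 1440 = 1211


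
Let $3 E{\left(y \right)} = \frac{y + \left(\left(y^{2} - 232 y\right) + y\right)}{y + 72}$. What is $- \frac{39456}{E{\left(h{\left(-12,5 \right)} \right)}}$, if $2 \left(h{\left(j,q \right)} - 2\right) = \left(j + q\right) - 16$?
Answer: $- \frac{29592000}{9101} \approx -3251.5$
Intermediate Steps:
$h{\left(j,q \right)} = -6 + \frac{j}{2} + \frac{q}{2}$ ($h{\left(j,q \right)} = 2 + \frac{\left(j + q\right) - 16}{2} = 2 + \frac{-16 + j + q}{2} = 2 + \left(-8 + \frac{j}{2} + \frac{q}{2}\right) = -6 + \frac{j}{2} + \frac{q}{2}$)
$E{\left(y \right)} = \frac{y^{2} - 230 y}{3 \left(72 + y\right)}$ ($E{\left(y \right)} = \frac{\left(y + \left(\left(y^{2} - 232 y\right) + y\right)\right) \frac{1}{y + 72}}{3} = \frac{\left(y + \left(y^{2} - 231 y\right)\right) \frac{1}{72 + y}}{3} = \frac{\left(y^{2} - 230 y\right) \frac{1}{72 + y}}{3} = \frac{\frac{1}{72 + y} \left(y^{2} - 230 y\right)}{3} = \frac{y^{2} - 230 y}{3 \left(72 + y\right)}$)
$- \frac{39456}{E{\left(h{\left(-12,5 \right)} \right)}} = - \frac{39456}{\frac{1}{3} \left(-6 + \frac{1}{2} \left(-12\right) + \frac{1}{2} \cdot 5\right) \frac{1}{72 + \left(-6 + \frac{1}{2} \left(-12\right) + \frac{1}{2} \cdot 5\right)} \left(-230 + \left(-6 + \frac{1}{2} \left(-12\right) + \frac{1}{2} \cdot 5\right)\right)} = - \frac{39456}{\frac{1}{3} \left(-6 - 6 + \frac{5}{2}\right) \frac{1}{72 - \frac{19}{2}} \left(-230 - \frac{19}{2}\right)} = - \frac{39456}{\frac{1}{3} \left(- \frac{19}{2}\right) \frac{1}{72 - \frac{19}{2}} \left(-230 - \frac{19}{2}\right)} = - \frac{39456}{\frac{1}{3} \left(- \frac{19}{2}\right) \frac{1}{\frac{125}{2}} \left(- \frac{479}{2}\right)} = - \frac{39456}{\frac{1}{3} \left(- \frac{19}{2}\right) \frac{2}{125} \left(- \frac{479}{2}\right)} = - \frac{39456}{\frac{9101}{750}} = \left(-39456\right) \frac{750}{9101} = - \frac{29592000}{9101}$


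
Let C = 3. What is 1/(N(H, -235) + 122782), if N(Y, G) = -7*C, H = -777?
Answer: 1/122761 ≈ 8.1459e-6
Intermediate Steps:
N(Y, G) = -21 (N(Y, G) = -7*3 = -21)
1/(N(H, -235) + 122782) = 1/(-21 + 122782) = 1/122761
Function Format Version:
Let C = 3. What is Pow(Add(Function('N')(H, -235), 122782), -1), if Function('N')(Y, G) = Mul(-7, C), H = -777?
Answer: Rational(1, 122761) ≈ 8.1459e-6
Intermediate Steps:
Function('N')(Y, G) = -21 (Function('N')(Y, G) = Mul(-7, 3) = -21)
Pow(Add(Function('N')(H, -235), 122782), -1) = Pow(Add(-21, 122782), -1) = Pow(122761, -1) = Rational(1, 122761)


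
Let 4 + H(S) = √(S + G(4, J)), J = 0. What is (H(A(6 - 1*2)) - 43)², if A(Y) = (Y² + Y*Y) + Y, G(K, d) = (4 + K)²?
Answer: 1369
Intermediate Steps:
A(Y) = Y + 2*Y² (A(Y) = (Y² + Y²) + Y = 2*Y² + Y = Y + 2*Y²)
H(S) = -4 + √(64 + S) (H(S) = -4 + √(S + (4 + 4)²) = -4 + √(S + 8²) = -4 + √(S + 64) = -4 + √(64 + S))
(H(A(6 - 1*2)) - 43)² = ((-4 + √(64 + (6 - 1*2)*(1 + 2*(6 - 1*2)))) - 43)² = ((-4 + √(64 + (6 - 2)*(1 + 2*(6 - 2)))) - 43)² = ((-4 + √(64 + 4*(1 + 2*4))) - 43)² = ((-4 + √(64 + 4*(1 + 8))) - 43)² = ((-4 + √(64 + 4*9)) - 43)² = ((-4 + √(64 + 36)) - 43)² = ((-4 + √100) - 43)² = ((-4 + 10) - 43)² = (6 - 43)² = (-37)² = 1369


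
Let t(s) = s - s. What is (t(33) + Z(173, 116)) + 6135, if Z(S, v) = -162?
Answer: 5973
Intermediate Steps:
t(s) = 0
(t(33) + Z(173, 116)) + 6135 = (0 - 162) + 6135 = -162 + 6135 = 5973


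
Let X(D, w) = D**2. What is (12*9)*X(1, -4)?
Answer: 108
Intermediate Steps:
(12*9)*X(1, -4) = (12*9)*1**2 = 108*1 = 108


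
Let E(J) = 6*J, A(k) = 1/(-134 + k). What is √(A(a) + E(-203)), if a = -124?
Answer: I*√81075210/258 ≈ 34.9*I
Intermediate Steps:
√(A(a) + E(-203)) = √(1/(-134 - 124) + 6*(-203)) = √(1/(-258) - 1218) = √(-1/258 - 1218) = √(-314245/258) = I*√81075210/258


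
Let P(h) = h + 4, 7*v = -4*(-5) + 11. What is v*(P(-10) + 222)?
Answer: 6696/7 ≈ 956.57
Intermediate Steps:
v = 31/7 (v = (-4*(-5) + 11)/7 = (20 + 11)/7 = (⅐)*31 = 31/7 ≈ 4.4286)
P(h) = 4 + h
v*(P(-10) + 222) = 31*((4 - 10) + 222)/7 = 31*(-6 + 222)/7 = (31/7)*216 = 6696/7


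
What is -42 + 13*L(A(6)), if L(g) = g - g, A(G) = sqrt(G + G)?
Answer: -42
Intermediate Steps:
A(G) = sqrt(2)*sqrt(G) (A(G) = sqrt(2*G) = sqrt(2)*sqrt(G))
L(g) = 0
-42 + 13*L(A(6)) = -42 + 13*0 = -42 + 0 = -42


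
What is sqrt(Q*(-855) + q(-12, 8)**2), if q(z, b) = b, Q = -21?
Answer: sqrt(18019) ≈ 134.23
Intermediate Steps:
sqrt(Q*(-855) + q(-12, 8)**2) = sqrt(-21*(-855) + 8**2) = sqrt(17955 + 64) = sqrt(18019)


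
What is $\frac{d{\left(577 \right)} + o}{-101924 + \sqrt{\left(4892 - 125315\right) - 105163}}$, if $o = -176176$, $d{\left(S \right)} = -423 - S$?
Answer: $\frac{9029243312}{5194363681} + \frac{88588 i \sqrt{225586}}{5194363681} \approx 1.7383 + 0.0081003 i$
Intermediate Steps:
$\frac{d{\left(577 \right)} + o}{-101924 + \sqrt{\left(4892 - 125315\right) - 105163}} = \frac{\left(-423 - 577\right) - 176176}{-101924 + \sqrt{\left(4892 - 125315\right) - 105163}} = \frac{\left(-423 - 577\right) - 176176}{-101924 + \sqrt{-120423 - 105163}} = \frac{-1000 - 176176}{-101924 + \sqrt{-225586}} = - \frac{177176}{-101924 + i \sqrt{225586}}$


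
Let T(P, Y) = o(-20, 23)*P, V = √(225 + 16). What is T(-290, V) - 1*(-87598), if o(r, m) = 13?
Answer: 83828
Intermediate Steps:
V = √241 ≈ 15.524
T(P, Y) = 13*P
T(-290, V) - 1*(-87598) = 13*(-290) - 1*(-87598) = -3770 + 87598 = 83828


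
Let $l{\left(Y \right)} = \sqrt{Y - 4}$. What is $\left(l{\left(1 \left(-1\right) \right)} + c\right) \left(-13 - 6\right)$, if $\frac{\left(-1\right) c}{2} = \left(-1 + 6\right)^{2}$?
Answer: $950 - 19 i \sqrt{5} \approx 950.0 - 42.485 i$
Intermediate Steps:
$c = -50$ ($c = - 2 \left(-1 + 6\right)^{2} = - 2 \cdot 5^{2} = \left(-2\right) 25 = -50$)
$l{\left(Y \right)} = \sqrt{-4 + Y}$
$\left(l{\left(1 \left(-1\right) \right)} + c\right) \left(-13 - 6\right) = \left(\sqrt{-4 + 1 \left(-1\right)} - 50\right) \left(-13 - 6\right) = \left(\sqrt{-4 - 1} - 50\right) \left(-19\right) = \left(\sqrt{-5} - 50\right) \left(-19\right) = \left(i \sqrt{5} - 50\right) \left(-19\right) = \left(-50 + i \sqrt{5}\right) \left(-19\right) = 950 - 19 i \sqrt{5}$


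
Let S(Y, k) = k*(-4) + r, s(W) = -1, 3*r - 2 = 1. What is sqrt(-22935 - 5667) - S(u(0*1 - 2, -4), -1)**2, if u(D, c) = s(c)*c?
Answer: -25 + 3*I*sqrt(3178) ≈ -25.0 + 169.12*I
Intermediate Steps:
r = 1 (r = 2/3 + (1/3)*1 = 2/3 + 1/3 = 1)
u(D, c) = -c
S(Y, k) = 1 - 4*k (S(Y, k) = k*(-4) + 1 = -4*k + 1 = 1 - 4*k)
sqrt(-22935 - 5667) - S(u(0*1 - 2, -4), -1)**2 = sqrt(-22935 - 5667) - (1 - 4*(-1))**2 = sqrt(-28602) - (1 + 4)**2 = 3*I*sqrt(3178) - 1*5**2 = 3*I*sqrt(3178) - 1*25 = 3*I*sqrt(3178) - 25 = -25 + 3*I*sqrt(3178)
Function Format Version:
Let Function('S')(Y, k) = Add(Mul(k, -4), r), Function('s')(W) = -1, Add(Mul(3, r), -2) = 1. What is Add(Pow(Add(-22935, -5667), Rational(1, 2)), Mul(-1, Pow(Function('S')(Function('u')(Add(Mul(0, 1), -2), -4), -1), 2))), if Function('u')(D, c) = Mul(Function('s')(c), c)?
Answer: Add(-25, Mul(3, I, Pow(3178, Rational(1, 2)))) ≈ Add(-25.000, Mul(169.12, I))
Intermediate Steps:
r = 1 (r = Add(Rational(2, 3), Mul(Rational(1, 3), 1)) = Add(Rational(2, 3), Rational(1, 3)) = 1)
Function('u')(D, c) = Mul(-1, c)
Function('S')(Y, k) = Add(1, Mul(-4, k)) (Function('S')(Y, k) = Add(Mul(k, -4), 1) = Add(Mul(-4, k), 1) = Add(1, Mul(-4, k)))
Add(Pow(Add(-22935, -5667), Rational(1, 2)), Mul(-1, Pow(Function('S')(Function('u')(Add(Mul(0, 1), -2), -4), -1), 2))) = Add(Pow(Add(-22935, -5667), Rational(1, 2)), Mul(-1, Pow(Add(1, Mul(-4, -1)), 2))) = Add(Pow(-28602, Rational(1, 2)), Mul(-1, Pow(Add(1, 4), 2))) = Add(Mul(3, I, Pow(3178, Rational(1, 2))), Mul(-1, Pow(5, 2))) = Add(Mul(3, I, Pow(3178, Rational(1, 2))), Mul(-1, 25)) = Add(Mul(3, I, Pow(3178, Rational(1, 2))), -25) = Add(-25, Mul(3, I, Pow(3178, Rational(1, 2))))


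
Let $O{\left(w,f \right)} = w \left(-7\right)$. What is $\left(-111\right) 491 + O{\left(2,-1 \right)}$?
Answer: $-54515$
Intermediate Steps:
$O{\left(w,f \right)} = - 7 w$
$\left(-111\right) 491 + O{\left(2,-1 \right)} = \left(-111\right) 491 - 14 = -54501 - 14 = -54515$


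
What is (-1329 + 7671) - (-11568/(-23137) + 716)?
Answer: 130157194/23137 ≈ 5625.5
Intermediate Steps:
(-1329 + 7671) - (-11568/(-23137) + 716) = 6342 - (-11568*(-1/23137) + 716) = 6342 - (11568/23137 + 716) = 6342 - 1*16577660/23137 = 6342 - 16577660/23137 = 130157194/23137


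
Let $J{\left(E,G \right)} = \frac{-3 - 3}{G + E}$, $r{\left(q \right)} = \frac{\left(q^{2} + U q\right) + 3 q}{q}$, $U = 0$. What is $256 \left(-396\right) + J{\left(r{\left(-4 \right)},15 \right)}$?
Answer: $- \frac{709635}{7} \approx -1.0138 \cdot 10^{5}$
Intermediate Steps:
$r{\left(q \right)} = \frac{q^{2} + 3 q}{q}$ ($r{\left(q \right)} = \frac{\left(q^{2} + 0 q\right) + 3 q}{q} = \frac{\left(q^{2} + 0\right) + 3 q}{q} = \frac{q^{2} + 3 q}{q}$)
$J{\left(E,G \right)} = - \frac{6}{E + G}$
$256 \left(-396\right) + J{\left(r{\left(-4 \right)},15 \right)} = 256 \left(-396\right) - \frac{6}{\left(3 - 4\right) + 15} = -101376 - \frac{6}{-1 + 15} = -101376 - \frac{6}{14} = -101376 - \frac{3}{7} = - \frac{709635}{7}$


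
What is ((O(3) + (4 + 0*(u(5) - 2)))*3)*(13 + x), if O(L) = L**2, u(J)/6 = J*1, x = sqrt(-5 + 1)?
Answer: 507 + 78*I ≈ 507.0 + 78.0*I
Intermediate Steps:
x = 2*I (x = sqrt(-4) = 2*I ≈ 2.0*I)
u(J) = 6*J (u(J) = 6*(J*1) = 6*J)
((O(3) + (4 + 0*(u(5) - 2)))*3)*(13 + x) = ((3**2 + (4 + 0*(6*5 - 2)))*3)*(13 + 2*I) = ((9 + (4 + 0*(30 - 2)))*3)*(13 + 2*I) = ((9 + (4 + 0*28))*3)*(13 + 2*I) = ((9 + (4 + 0))*3)*(13 + 2*I) = ((9 + 4)*3)*(13 + 2*I) = (13*3)*(13 + 2*I) = 39*(13 + 2*I) = 507 + 78*I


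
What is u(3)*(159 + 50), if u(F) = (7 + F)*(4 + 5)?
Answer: 18810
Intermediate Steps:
u(F) = 63 + 9*F (u(F) = (7 + F)*9 = 63 + 9*F)
u(3)*(159 + 50) = (63 + 9*3)*(159 + 50) = (63 + 27)*209 = 90*209 = 18810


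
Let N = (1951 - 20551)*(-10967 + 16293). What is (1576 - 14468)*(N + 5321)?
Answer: 1277059332868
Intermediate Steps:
N = -99063600 (N = -18600*5326 = -99063600)
(1576 - 14468)*(N + 5321) = (1576 - 14468)*(-99063600 + 5321) = -12892*(-99058279) = 1277059332868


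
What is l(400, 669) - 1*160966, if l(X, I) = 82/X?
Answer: -32193159/200 ≈ -1.6097e+5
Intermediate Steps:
l(400, 669) - 1*160966 = 82/400 - 1*160966 = 82*(1/400) - 160966 = 41/200 - 160966 = -32193159/200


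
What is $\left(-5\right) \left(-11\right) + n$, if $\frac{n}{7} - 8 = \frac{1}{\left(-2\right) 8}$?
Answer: $\frac{1769}{16} \approx 110.56$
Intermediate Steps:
$n = \frac{889}{16}$ ($n = 56 + \frac{7}{\left(-2\right) 8} = 56 + \frac{7}{-16} = 56 + 7 \left(- \frac{1}{16}\right) = 56 - \frac{7}{16} = \frac{889}{16} \approx 55.563$)
$\left(-5\right) \left(-11\right) + n = \left(-5\right) \left(-11\right) + \frac{889}{16} = 55 + \frac{889}{16} = \frac{1769}{16}$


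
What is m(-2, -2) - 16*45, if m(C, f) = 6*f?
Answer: -732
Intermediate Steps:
m(-2, -2) - 16*45 = 6*(-2) - 16*45 = -12 - 720 = -732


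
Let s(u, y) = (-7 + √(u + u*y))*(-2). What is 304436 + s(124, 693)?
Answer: 304450 - 4*√21514 ≈ 3.0386e+5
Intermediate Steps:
s(u, y) = 14 - 2*√(u + u*y)
304436 + s(124, 693) = 304436 + (14 - 2*2*√31*√(1 + 693)) = 304436 + (14 - 2*2*√21514) = 304436 + (14 - 4*√21514) = 304450 - 4*√21514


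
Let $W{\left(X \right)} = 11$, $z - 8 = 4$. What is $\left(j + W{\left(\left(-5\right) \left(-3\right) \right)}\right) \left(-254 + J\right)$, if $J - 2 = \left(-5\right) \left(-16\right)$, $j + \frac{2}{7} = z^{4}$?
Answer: $- \frac{24979044}{7} \approx -3.5684 \cdot 10^{6}$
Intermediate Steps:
$z = 12$ ($z = 8 + 4 = 12$)
$j = \frac{145150}{7}$ ($j = - \frac{2}{7} + 12^{4} = - \frac{2}{7} + 20736 = \frac{145150}{7} \approx 20736.0$)
$J = 82$ ($J = 2 - -80 = 2 + 80 = 82$)
$\left(j + W{\left(\left(-5\right) \left(-3\right) \right)}\right) \left(-254 + J\right) = \left(\frac{145150}{7} + 11\right) \left(-254 + 82\right) = \frac{145227}{7} \left(-172\right) = - \frac{24979044}{7}$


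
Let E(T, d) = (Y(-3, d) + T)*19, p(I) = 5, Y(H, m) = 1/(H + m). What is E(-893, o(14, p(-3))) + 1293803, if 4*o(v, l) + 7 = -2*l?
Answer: 37028168/29 ≈ 1.2768e+6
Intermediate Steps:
o(v, l) = -7/4 - l/2 (o(v, l) = -7/4 + (-2*l)/4 = -7/4 - l/2)
E(T, d) = 19*T + 19/(-3 + d) (E(T, d) = (1/(-3 + d) + T)*19 = (T + 1/(-3 + d))*19 = 19*T + 19/(-3 + d))
E(-893, o(14, p(-3))) + 1293803 = 19*(1 - 893*(-3 + (-7/4 - 1/2*5)))/(-3 + (-7/4 - 1/2*5)) + 1293803 = 19*(1 - 893*(-3 + (-7/4 - 5/2)))/(-3 + (-7/4 - 5/2)) + 1293803 = 19*(1 - 893*(-3 - 17/4))/(-3 - 17/4) + 1293803 = 19*(1 - 893*(-29/4))/(-29/4) + 1293803 = 19*(-4/29)*(1 + 25897/4) + 1293803 = 19*(-4/29)*(25901/4) + 1293803 = -492119/29 + 1293803 = 37028168/29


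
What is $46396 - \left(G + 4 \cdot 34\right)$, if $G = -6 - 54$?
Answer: $46320$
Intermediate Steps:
$G = -60$ ($G = -6 - 54 = -60$)
$46396 - \left(G + 4 \cdot 34\right) = 46396 - \left(-60 + 4 \cdot 34\right) = 46396 - \left(-60 + 136\right) = 46396 - 76 = 46320$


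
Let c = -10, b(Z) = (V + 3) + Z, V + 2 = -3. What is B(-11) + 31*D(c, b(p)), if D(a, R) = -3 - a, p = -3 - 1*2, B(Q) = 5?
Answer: 222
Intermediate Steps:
V = -5 (V = -2 - 3 = -5)
p = -5 (p = -3 - 2 = -5)
b(Z) = -2 + Z (b(Z) = (-5 + 3) + Z = -2 + Z)
B(-11) + 31*D(c, b(p)) = 5 + 31*(-3 - 1*(-10)) = 5 + 31*(-3 + 10) = 5 + 31*7 = 5 + 217 = 222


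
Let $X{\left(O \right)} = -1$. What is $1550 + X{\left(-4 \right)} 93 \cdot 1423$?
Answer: $-130789$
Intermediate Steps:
$1550 + X{\left(-4 \right)} 93 \cdot 1423 = 1550 + \left(-1\right) 93 \cdot 1423 = 1550 - 132339 = -130789$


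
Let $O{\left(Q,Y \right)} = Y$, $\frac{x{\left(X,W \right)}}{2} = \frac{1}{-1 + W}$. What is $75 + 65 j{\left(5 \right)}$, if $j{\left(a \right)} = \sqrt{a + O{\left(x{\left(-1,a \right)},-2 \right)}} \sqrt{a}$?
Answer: $75 + 65 \sqrt{15} \approx 326.74$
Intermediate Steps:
$x{\left(X,W \right)} = \frac{2}{-1 + W}$
$j{\left(a \right)} = \sqrt{a} \sqrt{-2 + a}$ ($j{\left(a \right)} = \sqrt{a - 2} \sqrt{a} = \sqrt{-2 + a} \sqrt{a} = \sqrt{a} \sqrt{-2 + a}$)
$75 + 65 j{\left(5 \right)} = 75 + 65 \sqrt{5} \sqrt{-2 + 5} = 75 + 65 \sqrt{5} \sqrt{3} = 75 + 65 \sqrt{15}$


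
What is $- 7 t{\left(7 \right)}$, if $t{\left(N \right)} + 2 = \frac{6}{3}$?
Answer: $0$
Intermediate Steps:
$t{\left(N \right)} = 0$ ($t{\left(N \right)} = -2 + \frac{6}{3} = -2 + 6 \cdot \frac{1}{3} = -2 + 2 = 0$)
$- 7 t{\left(7 \right)} = \left(-7\right) 0 = 0$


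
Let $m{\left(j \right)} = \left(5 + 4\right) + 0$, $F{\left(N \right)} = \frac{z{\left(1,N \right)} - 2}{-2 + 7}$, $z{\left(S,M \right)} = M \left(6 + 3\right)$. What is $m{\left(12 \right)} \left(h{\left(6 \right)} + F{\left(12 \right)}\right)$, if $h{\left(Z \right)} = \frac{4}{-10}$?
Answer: $\frac{936}{5} \approx 187.2$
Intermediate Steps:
$z{\left(S,M \right)} = 9 M$ ($z{\left(S,M \right)} = M 9 = 9 M$)
$h{\left(Z \right)} = - \frac{2}{5}$ ($h{\left(Z \right)} = 4 \left(- \frac{1}{10}\right) = - \frac{2}{5}$)
$F{\left(N \right)} = - \frac{2}{5} + \frac{9 N}{5}$ ($F{\left(N \right)} = \frac{9 N - 2}{-2 + 7} = \frac{-2 + 9 N}{5} = \left(-2 + 9 N\right) \frac{1}{5} = - \frac{2}{5} + \frac{9 N}{5}$)
$m{\left(j \right)} = 9$ ($m{\left(j \right)} = 9 + 0 = 9$)
$m{\left(12 \right)} \left(h{\left(6 \right)} + F{\left(12 \right)}\right) = 9 \left(- \frac{2}{5} + \left(- \frac{2}{5} + \frac{9}{5} \cdot 12\right)\right) = 9 \left(- \frac{2}{5} + \left(- \frac{2}{5} + \frac{108}{5}\right)\right) = 9 \left(- \frac{2}{5} + \frac{106}{5}\right) = 9 \cdot \frac{104}{5} = \frac{936}{5}$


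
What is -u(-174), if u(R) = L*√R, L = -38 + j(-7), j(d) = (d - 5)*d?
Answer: -46*I*√174 ≈ -606.78*I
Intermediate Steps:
j(d) = d*(-5 + d) (j(d) = (-5 + d)*d = d*(-5 + d))
L = 46 (L = -38 - 7*(-5 - 7) = -38 - 7*(-12) = -38 + 84 = 46)
u(R) = 46*√R
-u(-174) = -46*√(-174) = -46*I*√174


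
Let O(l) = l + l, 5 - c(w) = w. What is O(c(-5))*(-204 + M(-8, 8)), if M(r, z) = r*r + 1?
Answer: -2780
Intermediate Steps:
M(r, z) = 1 + r² (M(r, z) = r² + 1 = 1 + r²)
c(w) = 5 - w
O(l) = 2*l
O(c(-5))*(-204 + M(-8, 8)) = (2*(5 - 1*(-5)))*(-204 + (1 + (-8)²)) = (2*(5 + 5))*(-204 + (1 + 64)) = (2*10)*(-204 + 65) = 20*(-139) = -2780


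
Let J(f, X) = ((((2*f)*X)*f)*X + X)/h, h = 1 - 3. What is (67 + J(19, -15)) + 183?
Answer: -161935/2 ≈ -80968.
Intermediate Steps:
h = -2
J(f, X) = -X/2 - X²*f² (J(f, X) = ((((2*f)*X)*f)*X + X)/(-2) = (((2*X*f)*f)*X + X)*(-½) = ((2*X*f²)*X + X)*(-½) = (2*X²*f² + X)*(-½) = (X + 2*X²*f²)*(-½) = -X/2 - X²*f²)
(67 + J(19, -15)) + 183 = (67 - 1*(-15)*(½ - 15*19²)) + 183 = (67 - 1*(-15)*(½ - 15*361)) + 183 = (67 - 1*(-15)*(½ - 5415)) + 183 = (67 - 1*(-15)*(-10829/2)) + 183 = (67 - 162435/2) + 183 = -162301/2 + 183 = -161935/2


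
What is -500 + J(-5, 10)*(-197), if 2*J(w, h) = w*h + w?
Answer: 9835/2 ≈ 4917.5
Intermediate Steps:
J(w, h) = w/2 + h*w/2 (J(w, h) = (w*h + w)/2 = (h*w + w)/2 = (w + h*w)/2 = w/2 + h*w/2)
-500 + J(-5, 10)*(-197) = -500 + ((½)*(-5)*(1 + 10))*(-197) = -500 + ((½)*(-5)*11)*(-197) = -500 - 55/2*(-197) = -500 + 10835/2 = 9835/2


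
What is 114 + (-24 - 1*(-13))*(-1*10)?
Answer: 224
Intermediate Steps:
114 + (-24 - 1*(-13))*(-1*10) = 114 + (-24 + 13)*(-10) = 114 - 11*(-10) = 114 + 110 = 224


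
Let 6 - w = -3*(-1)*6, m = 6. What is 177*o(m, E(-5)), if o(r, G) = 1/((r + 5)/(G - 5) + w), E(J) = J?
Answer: -1770/131 ≈ -13.511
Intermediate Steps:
w = -12 (w = 6 - (-3*(-1))*6 = 6 - 3*6 = 6 - 1*18 = 6 - 18 = -12)
o(r, G) = 1/(-12 + (5 + r)/(-5 + G)) (o(r, G) = 1/((r + 5)/(G - 5) - 12) = 1/((5 + r)/(-5 + G) - 12) = 1/(-12 + (5 + r)/(-5 + G)))
177*o(m, E(-5)) = 177*((-5 - 5)/(65 + 6 - 12*(-5))) = 177*(-10/(65 + 6 + 60)) = 177*(-10/131) = -1770/131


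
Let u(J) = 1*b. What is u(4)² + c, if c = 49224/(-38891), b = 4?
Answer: 573032/38891 ≈ 14.734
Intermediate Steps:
c = -49224/38891 (c = 49224*(-1/38891) = -49224/38891 ≈ -1.2657)
u(J) = 4 (u(J) = 1*4 = 4)
u(4)² + c = 4² - 49224/38891 = 16 - 49224/38891 = 573032/38891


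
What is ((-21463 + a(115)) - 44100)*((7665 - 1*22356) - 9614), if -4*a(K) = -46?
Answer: 3186458415/2 ≈ 1.5932e+9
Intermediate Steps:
a(K) = 23/2 (a(K) = -¼*(-46) = 23/2)
((-21463 + a(115)) - 44100)*((7665 - 1*22356) - 9614) = ((-21463 + 23/2) - 44100)*((7665 - 1*22356) - 9614) = (-42903/2 - 44100)*((7665 - 22356) - 9614) = -131103*(-14691 - 9614)/2 = -131103/2*(-24305) = 3186458415/2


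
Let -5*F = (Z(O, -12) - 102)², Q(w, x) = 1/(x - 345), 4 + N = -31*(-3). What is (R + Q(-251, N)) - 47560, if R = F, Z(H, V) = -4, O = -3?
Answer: -63753221/1280 ≈ -49807.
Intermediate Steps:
N = 89 (N = -4 - 31*(-3) = -4 + 93 = 89)
Q(w, x) = 1/(-345 + x)
F = -11236/5 (F = -(-4 - 102)²/5 = -⅕*(-106)² = -⅕*11236 = -11236/5 ≈ -2247.2)
R = -11236/5 ≈ -2247.2
(R + Q(-251, N)) - 47560 = (-11236/5 + 1/(-345 + 89)) - 47560 = (-11236/5 + 1/(-256)) - 47560 = (-11236/5 - 1/256) - 47560 = -2876421/1280 - 47560 = -63753221/1280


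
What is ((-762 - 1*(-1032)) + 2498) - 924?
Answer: 1844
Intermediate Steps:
((-762 - 1*(-1032)) + 2498) - 924 = ((-762 + 1032) + 2498) - 924 = (270 + 2498) - 924 = 2768 - 924 = 1844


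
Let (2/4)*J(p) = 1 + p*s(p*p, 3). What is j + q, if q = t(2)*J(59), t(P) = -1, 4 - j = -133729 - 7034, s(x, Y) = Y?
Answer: 140411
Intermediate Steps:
j = 140767 (j = 4 - (-133729 - 7034) = 4 - 1*(-140763) = 4 + 140763 = 140767)
J(p) = 2 + 6*p (J(p) = 2*(1 + p*3) = 2*(1 + 3*p) = 2 + 6*p)
q = -356 (q = -(2 + 6*59) = -(2 + 354) = -1*356 = -356)
j + q = 140767 - 356 = 140411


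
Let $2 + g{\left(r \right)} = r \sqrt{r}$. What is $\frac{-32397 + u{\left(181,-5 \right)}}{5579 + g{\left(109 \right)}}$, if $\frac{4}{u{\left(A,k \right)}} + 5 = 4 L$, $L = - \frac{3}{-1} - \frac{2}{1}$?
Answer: $- \frac{180700377}{29807900} + \frac{3531709 \sqrt{109}}{29807900} \approx -4.8252$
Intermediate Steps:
$L = 1$ ($L = \left(-3\right) \left(-1\right) - 2 = 3 - 2 = 1$)
$u{\left(A,k \right)} = -4$ ($u{\left(A,k \right)} = \frac{4}{-5 + 4 \cdot 1} = \frac{4}{-5 + 4} = \frac{4}{-1} = 4 \left(-1\right) = -4$)
$g{\left(r \right)} = -2 + r^{\frac{3}{2}}$ ($g{\left(r \right)} = -2 + r \sqrt{r} = -2 + r^{\frac{3}{2}}$)
$\frac{-32397 + u{\left(181,-5 \right)}}{5579 + g{\left(109 \right)}} = \frac{-32397 - 4}{5579 - \left(2 - 109^{\frac{3}{2}}\right)} = - \frac{32401}{5579 - \left(2 - 109 \sqrt{109}\right)} = - \frac{32401}{5577 + 109 \sqrt{109}}$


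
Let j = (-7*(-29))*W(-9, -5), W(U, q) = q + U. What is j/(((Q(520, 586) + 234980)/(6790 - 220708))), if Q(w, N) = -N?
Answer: 303977478/117197 ≈ 2593.7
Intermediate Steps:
W(U, q) = U + q
j = -2842 (j = (-7*(-29))*(-9 - 5) = 203*(-14) = -2842)
j/(((Q(520, 586) + 234980)/(6790 - 220708))) = -2842*(6790 - 220708)/(-1*586 + 234980) = -2842*(-213918/(-586 + 234980)) = -2842/(234394*(-1/213918)) = -2842/(-117197/106959) = -2842*(-106959/117197) = 303977478/117197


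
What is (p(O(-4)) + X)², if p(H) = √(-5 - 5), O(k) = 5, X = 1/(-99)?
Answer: (1 - 99*I*√10)²/9801 ≈ -9.9999 - 0.063884*I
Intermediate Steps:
X = -1/99 ≈ -0.010101
p(H) = I*√10 (p(H) = √(-10) = I*√10)
(p(O(-4)) + X)² = (I*√10 - 1/99)² = (-1/99 + I*√10)²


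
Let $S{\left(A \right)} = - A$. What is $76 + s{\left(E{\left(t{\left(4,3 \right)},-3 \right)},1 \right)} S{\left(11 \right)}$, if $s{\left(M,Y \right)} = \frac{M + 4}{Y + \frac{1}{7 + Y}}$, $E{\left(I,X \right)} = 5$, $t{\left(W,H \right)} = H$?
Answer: $-12$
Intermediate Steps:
$s{\left(M,Y \right)} = \frac{4 + M}{Y + \frac{1}{7 + Y}}$
$76 + s{\left(E{\left(t{\left(4,3 \right)},-3 \right)},1 \right)} S{\left(11 \right)} = 76 + \frac{28 + 4 \cdot 1 + 7 \cdot 5 + 5 \cdot 1}{1 + 1^{2} + 7 \cdot 1} \left(\left(-1\right) 11\right) = 76 + \frac{28 + 4 + 35 + 5}{1 + 1 + 7} \left(-11\right) = 76 + \frac{1}{9} \cdot 72 \left(-11\right) = 76 + 8 \left(-11\right) = 76 - 88 = -12$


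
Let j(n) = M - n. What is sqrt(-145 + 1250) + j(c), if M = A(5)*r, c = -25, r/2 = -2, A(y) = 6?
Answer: 1 + sqrt(1105) ≈ 34.242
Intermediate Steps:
r = -4 (r = 2*(-2) = -4)
M = -24 (M = 6*(-4) = -24)
j(n) = -24 - n
sqrt(-145 + 1250) + j(c) = sqrt(-145 + 1250) + (-24 - 1*(-25)) = sqrt(1105) + (-24 + 25) = sqrt(1105) + 1 = 1 + sqrt(1105)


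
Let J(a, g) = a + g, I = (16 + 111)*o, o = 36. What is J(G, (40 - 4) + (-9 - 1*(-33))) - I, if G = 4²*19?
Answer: -4208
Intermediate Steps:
G = 304 (G = 16*19 = 304)
I = 4572 (I = (16 + 111)*36 = 127*36 = 4572)
J(G, (40 - 4) + (-9 - 1*(-33))) - I = (304 + ((40 - 4) + (-9 - 1*(-33)))) - 1*4572 = (304 + (36 + (-9 + 33))) - 4572 = (304 + (36 + 24)) - 4572 = (304 + 60) - 4572 = 364 - 4572 = -4208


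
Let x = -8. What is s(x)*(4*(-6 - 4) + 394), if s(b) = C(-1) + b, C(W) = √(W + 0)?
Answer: -2832 + 354*I ≈ -2832.0 + 354.0*I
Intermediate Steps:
C(W) = √W
s(b) = I + b (s(b) = √(-1) + b = I + b)
s(x)*(4*(-6 - 4) + 394) = (I - 8)*(4*(-6 - 4) + 394) = (-8 + I)*(4*(-10) + 394) = (-8 + I)*(-40 + 394) = (-8 + I)*354 = -2832 + 354*I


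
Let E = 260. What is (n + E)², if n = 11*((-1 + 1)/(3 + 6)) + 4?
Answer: 69696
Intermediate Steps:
n = 4 (n = 11*(0/9) + 4 = 11*(0*(⅑)) + 4 = 11*0 + 4 = 0 + 4 = 4)
(n + E)² = (4 + 260)² = 264² = 69696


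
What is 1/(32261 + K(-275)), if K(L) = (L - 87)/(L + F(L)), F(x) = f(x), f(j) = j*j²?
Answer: 10398575/335468428256 ≈ 3.0997e-5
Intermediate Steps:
f(j) = j³
F(x) = x³
K(L) = (-87 + L)/(L + L³) (K(L) = (L - 87)/(L + L³) = (-87 + L)/(L + L³))
1/(32261 + K(-275)) = 1/(32261 + (-87 - 275)/(-275 + (-275)³)) = 1/(32261 - 362/(-275 - 20796875)) = 1/(32261 - 362/(-20797150)) = 1/(32261 - 1/20797150*(-362)) = 1/(32261 + 181/10398575) = 1/(335468428256/10398575) = 10398575/335468428256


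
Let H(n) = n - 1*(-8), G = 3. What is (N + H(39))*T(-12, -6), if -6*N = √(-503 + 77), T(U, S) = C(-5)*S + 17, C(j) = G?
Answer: -47 + I*√426/6 ≈ -47.0 + 3.44*I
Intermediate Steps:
C(j) = 3
H(n) = 8 + n (H(n) = n + 8 = 8 + n)
T(U, S) = 17 + 3*S (T(U, S) = 3*S + 17 = 17 + 3*S)
N = -I*√426/6 (N = -√(-503 + 77)/6 = -I*√426/6 ≈ -3.44*I)
(N + H(39))*T(-12, -6) = (-I*√426/6 + (8 + 39))*(17 + 3*(-6)) = (-I*√426/6 + 47)*(17 - 18) = (47 - I*√426/6)*(-1) = -47 + I*√426/6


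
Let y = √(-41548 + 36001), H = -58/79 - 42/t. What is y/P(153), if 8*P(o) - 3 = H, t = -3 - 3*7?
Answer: 108704*I*√3/1269 ≈ 148.37*I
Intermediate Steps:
t = -24 (t = -3 - 21 = -24)
H = 321/316 (H = -58/79 - 42/(-24) = -58*1/79 - 42*(-1/24) = -58/79 + 7/4 = 321/316 ≈ 1.0158)
y = 43*I*√3 (y = √(-5547) = 43*I*√3 ≈ 74.478*I)
P(o) = 1269/2528 (P(o) = 3/8 + (⅛)*(321/316) = 3/8 + 321/2528 = 1269/2528)
y/P(153) = (43*I*√3)/(1269/2528) = (43*I*√3)*(2528/1269) = 108704*I*√3/1269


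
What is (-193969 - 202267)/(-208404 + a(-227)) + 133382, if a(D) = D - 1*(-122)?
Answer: 27811743674/208509 ≈ 1.3338e+5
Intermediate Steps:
a(D) = 122 + D (a(D) = D + 122 = 122 + D)
(-193969 - 202267)/(-208404 + a(-227)) + 133382 = (-193969 - 202267)/(-208404 + (122 - 227)) + 133382 = -396236/(-208404 - 105) + 133382 = -396236/(-208509) + 133382 = -396236*(-1/208509) + 133382 = 396236/208509 + 133382 = 27811743674/208509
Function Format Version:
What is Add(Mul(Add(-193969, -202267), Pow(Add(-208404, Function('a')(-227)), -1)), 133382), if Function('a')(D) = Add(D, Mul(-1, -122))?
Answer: Rational(27811743674, 208509) ≈ 1.3338e+5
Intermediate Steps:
Function('a')(D) = Add(122, D) (Function('a')(D) = Add(D, 122) = Add(122, D))
Add(Mul(Add(-193969, -202267), Pow(Add(-208404, Function('a')(-227)), -1)), 133382) = Add(Mul(Add(-193969, -202267), Pow(Add(-208404, Add(122, -227)), -1)), 133382) = Add(Mul(-396236, Pow(Add(-208404, -105), -1)), 133382) = Add(Mul(-396236, Pow(-208509, -1)), 133382) = Add(Mul(-396236, Rational(-1, 208509)), 133382) = Add(Rational(396236, 208509), 133382) = Rational(27811743674, 208509)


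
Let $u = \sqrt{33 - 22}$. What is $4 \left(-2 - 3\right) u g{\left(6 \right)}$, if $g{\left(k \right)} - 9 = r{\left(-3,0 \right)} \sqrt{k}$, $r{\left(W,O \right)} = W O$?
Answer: $- 180 \sqrt{11} \approx -596.99$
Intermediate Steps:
$r{\left(W,O \right)} = O W$
$g{\left(k \right)} = 9$ ($g{\left(k \right)} = 9 + 0 \left(-3\right) \sqrt{k} = 9 + 0 \sqrt{k} = 9 + 0 = 9$)
$u = \sqrt{11} \approx 3.3166$
$4 \left(-2 - 3\right) u g{\left(6 \right)} = 4 \left(-2 - 3\right) \sqrt{11} \cdot 9 = 4 \left(-5\right) \sqrt{11} \cdot 9 = - 20 \sqrt{11} \cdot 9 = - 180 \sqrt{11}$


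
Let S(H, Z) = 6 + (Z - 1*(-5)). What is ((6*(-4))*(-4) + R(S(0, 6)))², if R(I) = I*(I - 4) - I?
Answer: 90000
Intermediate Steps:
S(H, Z) = 11 + Z (S(H, Z) = 6 + (Z + 5) = 6 + (5 + Z) = 11 + Z)
R(I) = -I + I*(-4 + I) (R(I) = I*(-4 + I) - I = -I + I*(-4 + I))
((6*(-4))*(-4) + R(S(0, 6)))² = ((6*(-4))*(-4) + (11 + 6)*(-5 + (11 + 6)))² = (-24*(-4) + 17*(-5 + 17))² = (96 + 17*12)² = (96 + 204)² = 300² = 90000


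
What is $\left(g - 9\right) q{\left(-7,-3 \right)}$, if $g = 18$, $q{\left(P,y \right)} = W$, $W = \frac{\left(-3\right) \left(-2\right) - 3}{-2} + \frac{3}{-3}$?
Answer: $- \frac{45}{2} \approx -22.5$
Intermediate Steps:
$W = - \frac{5}{2}$ ($W = \left(6 - 3\right) \left(- \frac{1}{2}\right) + 3 \left(- \frac{1}{3}\right) = 3 \left(- \frac{1}{2}\right) - 1 = - \frac{3}{2} - 1 = - \frac{5}{2} \approx -2.5$)
$q{\left(P,y \right)} = - \frac{5}{2}$
$\left(g - 9\right) q{\left(-7,-3 \right)} = \left(18 - 9\right) \left(- \frac{5}{2}\right) = 9 \left(- \frac{5}{2}\right) = - \frac{45}{2}$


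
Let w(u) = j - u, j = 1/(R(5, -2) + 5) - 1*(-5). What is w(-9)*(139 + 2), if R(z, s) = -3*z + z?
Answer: 9729/5 ≈ 1945.8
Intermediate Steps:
R(z, s) = -2*z
j = 24/5 (j = 1/(-2*5 + 5) - 1*(-5) = 1/(-10 + 5) + 5 = 1/(-5) + 5 = -1/5 + 5 = 24/5 ≈ 4.8000)
w(u) = 24/5 - u
w(-9)*(139 + 2) = (24/5 - 1*(-9))*(139 + 2) = (24/5 + 9)*141 = (69/5)*141 = 9729/5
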